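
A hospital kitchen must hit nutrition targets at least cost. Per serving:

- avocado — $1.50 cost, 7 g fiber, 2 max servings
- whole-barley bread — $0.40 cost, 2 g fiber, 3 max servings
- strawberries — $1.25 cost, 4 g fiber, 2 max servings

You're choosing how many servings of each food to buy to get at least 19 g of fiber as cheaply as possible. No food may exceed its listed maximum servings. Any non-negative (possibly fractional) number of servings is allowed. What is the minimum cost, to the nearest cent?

$3.99

Cost per g of fiber: whole-barley bread $0.2000, avocado $0.2143, strawberries $0.3125.
Take 3 servings of whole-barley bread: +6.0 g fiber for $1.20 (total $1.20, still need 13.0 g).
Take 1.857 servings of avocado: +13.0 g fiber for $2.79 (total $3.99, still need 0.0 g).
Greedy by cheapest-per-g is optimal for a single linear constraint, so the minimum cost is $3.99.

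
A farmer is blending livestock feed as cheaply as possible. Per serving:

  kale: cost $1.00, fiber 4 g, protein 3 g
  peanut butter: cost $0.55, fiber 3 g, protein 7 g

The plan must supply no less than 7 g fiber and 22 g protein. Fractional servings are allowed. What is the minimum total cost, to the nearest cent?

With two linear requirements the optimum uses one or two foods; enumerate the corners.
kale only: max(7/4, 22/3) = 7.333 servings → $7.33.
peanut butter only: max(7/3, 22/7) = 3.143 servings → $1.73.
kale + peanut butter: the both-tight solution has a negative serving — not a feasible corner.
Cheapest feasible corner: $1.73.

$1.73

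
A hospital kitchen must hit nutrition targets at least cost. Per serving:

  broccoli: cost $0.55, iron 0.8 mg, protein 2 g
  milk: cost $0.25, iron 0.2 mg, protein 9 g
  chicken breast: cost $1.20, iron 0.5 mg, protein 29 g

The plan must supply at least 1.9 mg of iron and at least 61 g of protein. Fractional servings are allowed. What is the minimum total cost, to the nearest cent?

$2.05

At the optimum either one food covers both requirements or two foods hit both targets exactly; no other combination can be cheaper.
broccoli only: max(1.9/0.8, 61/2) = 30.5 servings → $16.77.
milk only: max(1.9/0.2, 61/9) = 9.5 servings → $2.38.
chicken breast only: max(1.9/0.5, 61/29) = 3.8 servings → $4.56.
broccoli + milk with both tight: 0.7206 servings and 6.618 servings → $2.05.
broccoli + chicken breast with both tight: 1.108 servings and 2.027 servings → $3.04.
milk + chicken breast: the both-tight solution has a negative serving — not a feasible corner.
So the least-cost plan costs $2.05.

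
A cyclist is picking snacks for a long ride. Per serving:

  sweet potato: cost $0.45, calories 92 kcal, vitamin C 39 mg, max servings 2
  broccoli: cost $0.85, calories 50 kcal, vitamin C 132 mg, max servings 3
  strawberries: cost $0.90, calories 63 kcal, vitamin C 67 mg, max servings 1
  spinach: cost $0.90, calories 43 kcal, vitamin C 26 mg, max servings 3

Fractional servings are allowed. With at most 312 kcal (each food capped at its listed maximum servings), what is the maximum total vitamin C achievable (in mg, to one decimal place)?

Vitamin C per kcal: broccoli 2.64, strawberries 1.063, spinach 0.6047, sweet potato 0.4239.
Take 3 servings of broccoli: uses 150 kcal, +396.0 mg vitamin C (running total 396.0 mg).
Take 1 serving of strawberries: uses 63 kcal, +67.0 mg vitamin C (running total 463.0 mg).
Take 2.302 servings of spinach: uses 99 kcal, +59.9 mg vitamin C (running total 522.9 mg).
Filling greedily by vitamin C-per-kcal is optimal for one linear limit, giving 522.9 mg.

522.9 mg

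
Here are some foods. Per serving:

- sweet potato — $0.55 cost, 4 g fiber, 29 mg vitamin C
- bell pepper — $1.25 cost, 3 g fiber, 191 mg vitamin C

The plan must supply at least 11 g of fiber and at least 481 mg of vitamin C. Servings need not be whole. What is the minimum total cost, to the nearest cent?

$3.50

An LP optimum is at a vertex; with two nutrient constraints at most two foods are used. Check each candidate.
sweet potato only: max(11/4, 481/29) = 16.59 servings → $9.12.
bell pepper only: max(11/3, 481/191) = 3.667 servings → $4.58.
sweet potato + bell pepper with both tight: 0.9719 servings and 2.371 servings → $3.50.
So the least-cost plan costs $3.50.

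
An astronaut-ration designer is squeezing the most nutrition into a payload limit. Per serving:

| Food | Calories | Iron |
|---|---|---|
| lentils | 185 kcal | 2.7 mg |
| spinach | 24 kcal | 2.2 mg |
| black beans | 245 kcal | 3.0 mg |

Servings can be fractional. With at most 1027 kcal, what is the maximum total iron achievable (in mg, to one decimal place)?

Iron per kcal: spinach 0.09167, lentils 0.01459, black beans 0.01224.
With no serving limits, spend the whole calories allowance on spinach: 1027 kcal / 24 kcal × 2.2 mg = 94.1 mg.

94.1 mg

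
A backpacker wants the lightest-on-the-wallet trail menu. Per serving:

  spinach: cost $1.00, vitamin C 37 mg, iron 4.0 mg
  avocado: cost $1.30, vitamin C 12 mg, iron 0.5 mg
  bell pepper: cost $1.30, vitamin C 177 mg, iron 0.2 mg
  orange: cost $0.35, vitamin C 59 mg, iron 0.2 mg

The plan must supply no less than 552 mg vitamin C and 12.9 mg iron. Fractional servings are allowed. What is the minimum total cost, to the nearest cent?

Compare the cost at each extreme point of the feasible region.
spinach only: max(552/37, 12.9/4.0) = 14.92 servings → $14.92.
avocado only: max(552/12, 12.9/0.5) = 46 servings → $59.80.
bell pepper only: max(552/177, 12.9/0.2) = 64.5 servings → $83.85.
orange only: max(552/59, 12.9/0.2) = 64.5 servings → $22.57.
spinach + avocado: the both-tight solution has a negative serving — not a feasible corner.
spinach + bell pepper with both tight: 3.101 servings and 2.47 servings → $6.31.
spinach + orange with both tight: 2.846 servings and 7.571 servings → $5.50.
avocado + bell pepper with both tight: 25.24 servings and 1.408 servings → $34.64.
avocado + orange with both tight: 24.01 servings and 4.472 servings → $32.78.
bell pepper + orange: the both-tight solution has a negative serving — not a feasible corner.
So the least-cost plan costs $5.50.

$5.50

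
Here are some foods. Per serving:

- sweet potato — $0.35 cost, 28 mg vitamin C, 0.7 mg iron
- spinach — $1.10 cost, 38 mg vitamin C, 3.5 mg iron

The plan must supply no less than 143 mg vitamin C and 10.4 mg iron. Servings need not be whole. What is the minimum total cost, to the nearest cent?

$3.46

With two linear requirements the optimum uses one or two foods; enumerate the corners.
sweet potato only: max(143/28, 10.4/0.7) = 14.86 servings → $5.20.
spinach only: max(143/38, 10.4/3.5) = 3.763 servings → $4.14.
sweet potato + spinach with both tight: 1.475 servings and 2.676 servings → $3.46.
Cheapest feasible corner: $3.46.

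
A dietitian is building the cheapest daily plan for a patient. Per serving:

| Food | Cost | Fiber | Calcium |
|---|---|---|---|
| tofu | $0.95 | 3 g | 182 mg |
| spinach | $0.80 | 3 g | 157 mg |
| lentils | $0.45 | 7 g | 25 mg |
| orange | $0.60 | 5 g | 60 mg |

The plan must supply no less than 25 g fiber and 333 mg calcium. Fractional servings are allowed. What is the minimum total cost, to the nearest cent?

$2.62

For a min-cost LP with two ≥-constraints, a basic feasible solution has at most two positive variables.
tofu only: max(25/3, 333/182) = 8.333 servings → $7.92.
spinach only: max(25/3, 333/157) = 8.333 servings → $6.67.
lentils only: max(25/7, 333/25) = 13.32 servings → $5.99.
orange only: max(25/5, 333/60) = 5.55 servings → $3.33.
tofu + spinach: the both-tight solution has a negative serving — not a feasible corner.
tofu + lentils with both tight: 1.423 servings and 2.962 servings → $2.68.
tofu + orange with both tight: 0.226 servings and 4.864 servings → $3.13.
spinach + lentils with both tight: 1.666 servings and 2.857 servings → $2.62.
spinach + orange with both tight: 0.2727 servings and 4.836 servings → $3.12.
lentils + orange: intersection lies outside the first quadrant.
Cheapest feasible corner: $2.62.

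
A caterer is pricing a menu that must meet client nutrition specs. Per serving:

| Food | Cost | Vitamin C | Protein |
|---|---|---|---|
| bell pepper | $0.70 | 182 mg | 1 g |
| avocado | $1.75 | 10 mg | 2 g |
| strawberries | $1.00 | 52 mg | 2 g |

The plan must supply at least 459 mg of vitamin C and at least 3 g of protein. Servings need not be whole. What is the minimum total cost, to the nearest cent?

An LP optimum is at a vertex; with two nutrient constraints at most two foods are used. Check each candidate.
bell pepper only: max(459/182, 3/1) = 3 servings → $2.10.
avocado only: max(459/10, 3/2) = 45.9 servings → $80.33.
strawberries only: max(459/52, 3/2) = 8.827 servings → $8.83.
bell pepper + avocado with both tight: 2.508 servings and 0.2458 servings → $2.19.
bell pepper + strawberries with both tight: 2.442 servings and 0.2788 servings → $1.99.
avocado + strawberries: the both-tight solution has a negative serving — not a feasible corner.
Cheapest feasible corner: $1.99.

$1.99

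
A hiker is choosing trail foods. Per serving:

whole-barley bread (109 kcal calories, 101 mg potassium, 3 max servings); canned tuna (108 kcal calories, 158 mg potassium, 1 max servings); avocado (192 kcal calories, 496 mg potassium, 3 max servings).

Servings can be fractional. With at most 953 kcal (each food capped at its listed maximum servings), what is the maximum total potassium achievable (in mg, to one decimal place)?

Potassium per kcal: avocado 2.583, canned tuna 1.463, whole-barley bread 0.9266.
Take 3 servings of avocado: uses 576 kcal, +1488.0 mg potassium (running total 1488.0 mg).
Take 1 serving of canned tuna: uses 108 kcal, +158.0 mg potassium (running total 1646.0 mg).
Take 2.468 servings of whole-barley bread: uses 269 kcal, +249.3 mg potassium (running total 1895.3 mg).
Filling greedily by potassium-per-kcal is optimal for one linear limit, giving 1895.3 mg.

1895.3 mg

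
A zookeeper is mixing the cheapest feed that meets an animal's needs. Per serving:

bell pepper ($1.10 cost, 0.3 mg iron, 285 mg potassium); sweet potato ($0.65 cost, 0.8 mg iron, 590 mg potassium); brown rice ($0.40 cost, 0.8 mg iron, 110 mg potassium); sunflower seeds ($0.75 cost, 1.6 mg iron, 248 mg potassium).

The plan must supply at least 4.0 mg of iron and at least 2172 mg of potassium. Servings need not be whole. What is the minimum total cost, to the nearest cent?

Two binding constraints pin down two serving amounts, so the optimal mix uses at most two foods. The candidates are each food alone (scaled to the tighter of iron/potassium) and each pair with both constraints tight.
bell pepper only: max(4.0/0.3, 2172/285) = 13.33 servings → $14.67.
sweet potato only: max(4.0/0.8, 2172/590) = 5 servings → $3.25.
brown rice only: max(4.0/0.8, 2172/110) = 19.75 servings → $7.90.
sunflower seeds only: max(4.0/1.6, 2172/248) = 8.758 servings → $6.57.
bell pepper + sweet potato: intersection lies outside the first quadrant.
bell pepper + brown rice with both tight: 6.654 servings and 2.505 servings → $8.32.
bell pepper + sunflower seeds with both tight: 6.507 servings and 1.28 servings → $8.12.
sweet potato + brown rice with both tight: 3.379 servings and 1.621 servings → $2.84.
sweet potato + sunflower seeds with both tight: 3.33 servings and 0.8348 servings → $2.79.
brown rice + sunflower seeds with both targets exact would need a negative amount; discard.
The minimum over all feasible corners is $2.79.

$2.79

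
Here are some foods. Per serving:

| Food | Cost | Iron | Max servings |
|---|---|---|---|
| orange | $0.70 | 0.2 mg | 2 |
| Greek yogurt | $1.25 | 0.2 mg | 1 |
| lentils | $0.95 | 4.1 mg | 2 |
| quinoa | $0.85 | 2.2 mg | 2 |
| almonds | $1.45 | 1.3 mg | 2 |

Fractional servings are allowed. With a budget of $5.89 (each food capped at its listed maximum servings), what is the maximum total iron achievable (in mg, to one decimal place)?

14.7 mg

Iron per dollar: lentils 4.316, quinoa 2.588, almonds 0.8966, orange 0.2857, Greek yogurt 0.16.
Take 2 servings of lentils: spends $1.90, +8.2 mg iron (running total 8.2 mg).
Take 2 servings of quinoa: spends $1.70, +4.4 mg iron (running total 12.6 mg).
Take 1.579 servings of almonds: spends $2.29, +2.1 mg iron (running total 14.7 mg).
Greedy by best ratio exhausts the cost allowance optimally: 14.7 mg.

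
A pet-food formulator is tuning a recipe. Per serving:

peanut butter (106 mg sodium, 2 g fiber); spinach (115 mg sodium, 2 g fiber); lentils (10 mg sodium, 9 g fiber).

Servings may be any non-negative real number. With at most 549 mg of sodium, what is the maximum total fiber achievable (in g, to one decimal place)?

Fiber per mg sodium: lentils 0.9, peanut butter 0.01887, spinach 0.01739.
With no serving limits, spend the whole sodium allowance on lentils: 549 mg / 10 mg × 9 g = 494.1 g.

494.1 g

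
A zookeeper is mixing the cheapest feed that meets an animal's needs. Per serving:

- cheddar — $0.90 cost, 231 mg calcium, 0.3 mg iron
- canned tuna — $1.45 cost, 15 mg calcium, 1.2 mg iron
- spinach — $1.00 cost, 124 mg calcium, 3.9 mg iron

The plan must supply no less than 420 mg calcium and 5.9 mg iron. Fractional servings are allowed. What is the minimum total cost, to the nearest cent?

The cheapest plan sits at a corner of the feasible region — with two constraints it uses at most two foods.
cheddar only: max(420/231, 5.9/0.3) = 19.67 servings → $17.70.
canned tuna only: max(420/15, 5.9/1.2) = 28 servings → $40.60.
spinach only: max(420/124, 5.9/3.9) = 3.387 servings → $3.39.
cheddar + canned tuna with both tight: 1.524 servings and 4.536 servings → $7.95.
cheddar + spinach with both tight: 1.049 servings and 1.432 servings → $2.38.
canned tuna + spinach: intersection lies outside the first quadrant.
Cheapest feasible corner: $2.38.

$2.38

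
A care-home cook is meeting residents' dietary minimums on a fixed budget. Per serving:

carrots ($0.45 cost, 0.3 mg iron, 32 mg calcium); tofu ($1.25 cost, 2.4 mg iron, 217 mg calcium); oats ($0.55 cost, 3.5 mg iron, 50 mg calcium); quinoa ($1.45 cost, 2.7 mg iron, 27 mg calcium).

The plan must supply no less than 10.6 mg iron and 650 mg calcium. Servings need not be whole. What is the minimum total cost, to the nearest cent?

$4.05

Check every corner: each single food scaled to meet both minima, and each pair solved so both constraints bind.
carrots only: max(10.6/0.3, 650/32) = 35.33 servings → $15.90.
tofu only: max(10.6/2.4, 650/217) = 4.417 servings → $5.52.
oats only: max(10.6/3.5, 650/50) = 13 servings → $7.15.
quinoa only: max(10.6/2.7, 650/27) = 24.07 servings → $34.91.
carrots + tofu with both targets exact would need a negative amount; discard.
carrots + oats with both tight: 17.99 servings and 1.487 servings → $8.91.
carrots + quinoa with both tight: 18.76 servings and 1.842 servings → $11.11.
tofu + oats with both tight: 2.729 servings and 1.157 servings → $4.05.
tofu + quinoa with both tight: 2.819 servings and 1.42 servings → $5.58.
oats + quinoa with both targets exact would need a negative amount; discard.
So the least-cost plan costs $4.05.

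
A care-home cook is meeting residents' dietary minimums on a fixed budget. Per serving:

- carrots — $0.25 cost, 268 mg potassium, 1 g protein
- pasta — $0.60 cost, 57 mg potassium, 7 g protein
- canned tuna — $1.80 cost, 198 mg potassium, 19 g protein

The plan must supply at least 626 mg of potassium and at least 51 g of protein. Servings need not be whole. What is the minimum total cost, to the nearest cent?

$4.50

This is a tiny linear program; its minimum lies at a vertex of the feasible set. List the vertices and price them.
carrots only: max(626/268, 51/1) = 51 servings → $12.75.
pasta only: max(626/57, 51/7) = 10.98 servings → $6.59.
canned tuna only: max(626/198, 51/19) = 3.162 servings → $5.69.
carrots + pasta with both tight: 0.8109 servings and 7.17 servings → $4.50.
carrots + canned tuna with both tight: 0.367 servings and 2.665 servings → $4.89.
pasta + canned tuna with both targets exact would need a negative amount; discard.
So the least-cost plan costs $4.50.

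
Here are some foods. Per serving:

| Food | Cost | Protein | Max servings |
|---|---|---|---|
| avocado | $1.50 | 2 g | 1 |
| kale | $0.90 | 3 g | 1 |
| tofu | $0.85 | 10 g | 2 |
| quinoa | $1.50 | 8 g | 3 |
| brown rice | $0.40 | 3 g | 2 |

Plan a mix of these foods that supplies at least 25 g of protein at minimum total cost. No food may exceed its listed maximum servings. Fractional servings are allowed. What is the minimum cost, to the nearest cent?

Cost per g of protein: tofu $0.0850, brown rice $0.1333, quinoa $0.1875, kale $0.3000, avocado $0.7500.
Take 2 servings of tofu: +20.0 g protein for $1.70 (total $1.70, still need 5.0 g).
Take 1.667 servings of brown rice: +5.0 g protein for $0.67 (total $2.37, still need 0.0 g).
Filling from the cheapest source first is optimal under one linear minimum: $2.37.

$2.37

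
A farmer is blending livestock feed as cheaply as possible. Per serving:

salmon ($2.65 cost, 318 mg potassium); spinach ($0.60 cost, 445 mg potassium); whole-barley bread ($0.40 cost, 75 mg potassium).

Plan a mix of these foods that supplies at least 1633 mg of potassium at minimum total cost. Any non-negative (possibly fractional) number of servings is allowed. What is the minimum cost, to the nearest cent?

Cost per mg of potassium: spinach $0.0013, whole-barley bread $0.0053, salmon $0.0083.
With no serving limits, use only spinach: 1633 mg / 445 mg = 3.67 servings × $0.60 = $2.20.

$2.20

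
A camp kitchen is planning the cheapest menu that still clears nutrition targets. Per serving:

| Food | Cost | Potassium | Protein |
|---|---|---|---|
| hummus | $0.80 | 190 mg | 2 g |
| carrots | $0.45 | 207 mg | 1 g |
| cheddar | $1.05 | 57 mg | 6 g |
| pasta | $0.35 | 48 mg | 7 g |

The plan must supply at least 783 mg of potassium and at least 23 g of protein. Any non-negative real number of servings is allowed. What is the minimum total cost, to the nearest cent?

Minimising a linear cost over {potassium ≥ 783, protein ≥ 23, servings ≥ 0} — the optimum is at a vertex, using one or two foods.
hummus only: max(783/190, 23/2) = 11.5 servings → $9.20.
carrots only: max(783/207, 23/1) = 23 servings → $10.35.
cheddar only: max(783/57, 23/6) = 13.74 servings → $14.42.
pasta only: max(783/48, 23/7) = 16.31 servings → $5.71.
hummus + carrots: intersection lies outside the first quadrant.
hummus + cheddar with both tight: 3.301 servings and 2.733 servings → $5.51.
hummus + pasta with both tight: 3.547 servings and 2.272 servings → $3.63.
carrots + cheddar with both tight: 2.858 servings and 3.357 servings → $4.81.
carrots + pasta with both tight: 3.124 servings and 2.839 servings → $2.40.
cheddar + pasta: the both-tight solution has a negative serving — not a feasible corner.
So the least-cost plan costs $2.40.

$2.40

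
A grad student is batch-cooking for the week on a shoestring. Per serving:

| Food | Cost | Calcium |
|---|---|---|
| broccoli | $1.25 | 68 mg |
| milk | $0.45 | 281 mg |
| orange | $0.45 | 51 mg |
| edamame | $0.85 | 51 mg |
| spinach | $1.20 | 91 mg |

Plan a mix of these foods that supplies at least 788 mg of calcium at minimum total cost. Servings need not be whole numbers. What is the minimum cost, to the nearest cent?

Cost per mg of calcium: milk $0.0016, orange $0.0088, spinach $0.0132, edamame $0.0167, broccoli $0.0184.
With no serving limits, use only milk: 788 mg / 281 mg = 2.804 servings × $0.45 = $1.26.

$1.26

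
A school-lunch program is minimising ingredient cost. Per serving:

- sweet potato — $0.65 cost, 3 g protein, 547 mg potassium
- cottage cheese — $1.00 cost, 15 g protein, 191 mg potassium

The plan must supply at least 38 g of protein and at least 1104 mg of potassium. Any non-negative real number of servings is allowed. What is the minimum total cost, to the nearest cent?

$3.08

sweet potato only: max(38/3, 1104/547) = 12.67 servings → $8.23.
cottage cheese only: max(38/15, 1104/191) = 5.78 servings → $5.78.
sweet potato + cottage cheese with both tight: 1.219 servings and 2.29 servings → $3.08.
So the least-cost plan costs $3.08.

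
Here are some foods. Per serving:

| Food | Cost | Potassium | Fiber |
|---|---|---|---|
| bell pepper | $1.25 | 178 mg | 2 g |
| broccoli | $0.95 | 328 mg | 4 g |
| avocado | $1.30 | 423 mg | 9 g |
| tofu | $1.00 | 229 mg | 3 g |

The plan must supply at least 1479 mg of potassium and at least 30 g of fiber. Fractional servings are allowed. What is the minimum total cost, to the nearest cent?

Two binding constraints pin down two serving amounts, so the optimal mix uses at most two foods. The candidates are each food alone (scaled to the tighter of potassium/fiber) and each pair with both constraints tight.
bell pepper only: max(1479/178, 30/2) = 15 servings → $18.75.
broccoli only: max(1479/328, 30/4) = 7.5 servings → $7.12.
avocado only: max(1479/423, 30/9) = 3.496 servings → $4.55.
tofu only: max(1479/229, 30/3) = 10 servings → $10.00.
bell pepper + broccoli: the both-tight solution has a negative serving — not a feasible corner.
bell pepper + avocado with both tight: 0.8214 servings and 3.151 servings → $5.12.
bell pepper + tofu: the both-tight solution has a negative serving — not a feasible corner.
broccoli + avocado with both tight: 0.4929 servings and 3.114 servings → $4.52.
broccoli + tofu with both targets exact would need a negative amount; discard.
avocado + tofu with both tight: 3.072 servings and 0.7841 servings → $4.78.
So the least-cost plan costs $4.52.

$4.52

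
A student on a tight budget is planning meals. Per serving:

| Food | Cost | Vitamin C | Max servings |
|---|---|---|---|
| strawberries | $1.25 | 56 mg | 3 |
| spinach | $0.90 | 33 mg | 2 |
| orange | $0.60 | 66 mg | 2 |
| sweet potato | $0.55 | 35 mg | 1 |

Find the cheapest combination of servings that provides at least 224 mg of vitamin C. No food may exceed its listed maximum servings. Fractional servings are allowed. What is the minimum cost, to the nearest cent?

Cost per mg of vitamin C: orange $0.0091, sweet potato $0.0157, strawberries $0.0223, spinach $0.0273.
Take 2 servings of orange: +132.0 mg vitamin C for $1.20 (total $1.20, still need 92.0 mg).
Take 1 serving of sweet potato: +35.0 mg vitamin C for $0.55 (total $1.75, still need 57.0 mg).
Take 1.018 servings of strawberries: +57.0 mg vitamin C for $1.27 (total $3.02, still need 0.0 mg).
Filling from the cheapest source first is optimal under one linear minimum: $3.02.

$3.02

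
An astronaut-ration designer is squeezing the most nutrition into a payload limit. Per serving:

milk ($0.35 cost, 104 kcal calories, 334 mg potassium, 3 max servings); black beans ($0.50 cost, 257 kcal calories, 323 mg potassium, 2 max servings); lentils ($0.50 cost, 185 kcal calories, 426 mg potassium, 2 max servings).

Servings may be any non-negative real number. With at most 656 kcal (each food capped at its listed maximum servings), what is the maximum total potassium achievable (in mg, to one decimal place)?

1794.1 mg

Potassium per kcal: milk 3.212, lentils 2.303, black beans 1.257.
Take 3 servings of milk: uses 312 kcal, +1002.0 mg potassium (running total 1002.0 mg).
Take 1.859 servings of lentils: uses 344 kcal, +792.1 mg potassium (running total 1794.1 mg).
Filling greedily by potassium-per-kcal is optimal for one linear limit, giving 1794.1 mg.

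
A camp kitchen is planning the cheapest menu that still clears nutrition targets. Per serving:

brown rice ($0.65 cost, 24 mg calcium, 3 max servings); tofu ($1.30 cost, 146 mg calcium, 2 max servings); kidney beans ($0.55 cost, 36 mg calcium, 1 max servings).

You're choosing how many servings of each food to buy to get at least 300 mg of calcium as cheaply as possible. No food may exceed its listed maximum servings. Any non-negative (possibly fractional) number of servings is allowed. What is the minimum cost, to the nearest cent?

Cost per mg of calcium: tofu $0.0089, kidney beans $0.0153, brown rice $0.0271.
Take 2 servings of tofu: +292.0 mg calcium for $2.60 (total $2.60, still need 8.0 mg).
Take 0.2222 servings of kidney beans: +8.0 mg calcium for $0.12 (total $2.72, still need 0.0 mg).
Greedy by cheapest-per-mg is optimal for a single linear constraint, so the minimum cost is $2.72.

$2.72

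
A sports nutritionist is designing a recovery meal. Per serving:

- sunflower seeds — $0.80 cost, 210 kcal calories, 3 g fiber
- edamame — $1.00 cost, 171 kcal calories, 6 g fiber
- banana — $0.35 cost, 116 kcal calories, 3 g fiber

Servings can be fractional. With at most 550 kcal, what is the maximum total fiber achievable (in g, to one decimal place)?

Fiber per kcal: edamame 0.03509, banana 0.02586, sunflower seeds 0.01429.
With no serving limits, spend the whole calories allowance on edamame: 550 kcal / 171 kcal × 6 g = 19.3 g.

19.3 g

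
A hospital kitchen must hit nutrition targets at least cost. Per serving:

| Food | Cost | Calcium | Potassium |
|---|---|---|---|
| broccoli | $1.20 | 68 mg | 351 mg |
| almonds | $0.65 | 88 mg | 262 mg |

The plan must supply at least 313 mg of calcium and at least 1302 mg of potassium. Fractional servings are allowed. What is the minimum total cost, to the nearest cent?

A basic optimal solution has at most two foods positive. Try each food alone and each pair with both targets met exactly.
broccoli only: max(313/68, 1302/351) = 4.603 servings → $5.52.
almonds only: max(313/88, 1302/262) = 4.969 servings → $3.23.
broccoli + almonds with both tight: 2.492 servings and 1.632 servings → $4.05.
So the least-cost plan costs $3.23.

$3.23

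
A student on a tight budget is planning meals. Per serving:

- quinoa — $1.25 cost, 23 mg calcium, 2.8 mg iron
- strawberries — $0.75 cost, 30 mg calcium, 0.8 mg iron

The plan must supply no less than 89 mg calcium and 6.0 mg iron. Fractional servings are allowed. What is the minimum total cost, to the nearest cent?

quinoa only: max(89/23, 6.0/2.8) = 3.87 servings → $4.84.
strawberries only: max(89/30, 6.0/0.8) = 7.5 servings → $5.62.
quinoa + strawberries with both tight: 1.659 servings and 1.695 servings → $3.34.
So the least-cost plan costs $3.34.

$3.34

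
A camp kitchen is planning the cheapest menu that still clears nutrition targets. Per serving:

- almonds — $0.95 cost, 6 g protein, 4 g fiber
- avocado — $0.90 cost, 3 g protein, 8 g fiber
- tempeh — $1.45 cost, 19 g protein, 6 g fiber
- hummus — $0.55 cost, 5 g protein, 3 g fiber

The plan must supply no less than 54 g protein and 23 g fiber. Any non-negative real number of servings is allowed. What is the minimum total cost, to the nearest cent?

$4.69

An LP optimum is at a vertex; with two nutrient constraints at most two foods are used. Check each candidate.
almonds only: max(54/6, 23/4) = 9 servings → $8.55.
avocado only: max(54/3, 23/8) = 18 servings → $16.20.
tempeh only: max(54/19, 23/6) = 3.833 servings → $5.56.
hummus only: max(54/5, 23/3) = 10.8 servings → $5.94.
almonds + avocado with both targets exact would need a negative amount; discard.
almonds + tempeh with both tight: 2.825 servings and 1.95 servings → $5.51.
almonds + hummus: the both-tight solution has a negative serving — not a feasible corner.
avocado + tempeh with both tight: 0.8433 servings and 2.709 servings → $4.69.
avocado + hummus: intersection lies outside the first quadrant.
tempeh + hummus with both tight: 1.741 servings and 4.185 servings → $4.83.
The minimum over all feasible corners is $4.69.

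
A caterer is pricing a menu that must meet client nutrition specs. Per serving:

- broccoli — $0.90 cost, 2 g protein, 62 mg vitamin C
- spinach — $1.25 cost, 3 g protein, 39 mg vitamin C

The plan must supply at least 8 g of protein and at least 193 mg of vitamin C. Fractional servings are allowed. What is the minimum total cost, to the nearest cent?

$3.50

broccoli only: max(8/2, 193/62) = 4 servings → $3.60.
spinach only: max(8/3, 193/39) = 4.949 servings → $6.19.
broccoli + spinach with both tight: 2.472 servings and 1.019 servings → $3.50.
So the least-cost plan costs $3.50.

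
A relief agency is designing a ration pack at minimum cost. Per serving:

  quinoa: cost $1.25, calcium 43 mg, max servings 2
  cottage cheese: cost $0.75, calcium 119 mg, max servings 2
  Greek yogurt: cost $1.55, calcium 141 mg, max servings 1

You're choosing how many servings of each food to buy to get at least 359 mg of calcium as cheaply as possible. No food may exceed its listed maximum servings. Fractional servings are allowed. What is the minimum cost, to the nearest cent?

Cost per mg of calcium: cottage cheese $0.0063, Greek yogurt $0.0110, quinoa $0.0291.
Take 2 servings of cottage cheese: +238.0 mg calcium for $1.50 (total $1.50, still need 121.0 mg).
Take 0.8582 servings of Greek yogurt: +121.0 mg calcium for $1.33 (total $2.83, still need 0.0 mg).
Filling from the cheapest source first is optimal under one linear minimum: $2.83.

$2.83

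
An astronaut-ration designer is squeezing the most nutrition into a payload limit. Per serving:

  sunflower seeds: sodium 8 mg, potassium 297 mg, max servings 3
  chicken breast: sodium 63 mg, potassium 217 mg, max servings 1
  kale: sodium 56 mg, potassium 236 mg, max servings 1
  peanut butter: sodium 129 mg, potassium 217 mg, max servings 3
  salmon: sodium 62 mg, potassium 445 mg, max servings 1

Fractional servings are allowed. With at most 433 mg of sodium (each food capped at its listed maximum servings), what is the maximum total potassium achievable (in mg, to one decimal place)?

Potassium per mg sodium: sunflower seeds 37.12, salmon 7.177, kale 4.214, chicken breast 3.444, peanut butter 1.682.
Take 3 servings of sunflower seeds: uses 24 mg sodium, +891.0 mg potassium (running total 891.0 mg).
Take 1 serving of salmon: uses 62 mg sodium, +445.0 mg potassium (running total 1336.0 mg).
Take 1 serving of kale: uses 56 mg sodium, +236.0 mg potassium (running total 1572.0 mg).
Take 1 serving of chicken breast: uses 63 mg sodium, +217.0 mg potassium (running total 1789.0 mg).
Take 1.767 servings of peanut butter: uses 228 mg sodium, +383.5 mg potassium (running total 2172.5 mg).
Greedy by best ratio exhausts the sodium allowance optimally: 2172.5 mg.

2172.5 mg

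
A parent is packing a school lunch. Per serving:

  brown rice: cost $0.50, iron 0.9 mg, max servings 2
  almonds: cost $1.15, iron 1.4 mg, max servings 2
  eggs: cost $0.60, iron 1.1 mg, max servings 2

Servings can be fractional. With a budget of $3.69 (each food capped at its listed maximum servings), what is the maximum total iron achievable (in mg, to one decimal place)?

Iron per dollar: eggs 1.833, brown rice 1.8, almonds 1.217.
Take 2 servings of eggs: spends $1.20, +2.2 mg iron (running total 2.2 mg).
Take 2 servings of brown rice: spends $1.00, +1.8 mg iron (running total 4.0 mg).
Take 1.296 servings of almonds: spends $1.49, +1.8 mg iron (running total 5.8 mg).
Filling greedily by iron-per-dollar is optimal for one linear limit, giving 5.8 mg.

5.8 mg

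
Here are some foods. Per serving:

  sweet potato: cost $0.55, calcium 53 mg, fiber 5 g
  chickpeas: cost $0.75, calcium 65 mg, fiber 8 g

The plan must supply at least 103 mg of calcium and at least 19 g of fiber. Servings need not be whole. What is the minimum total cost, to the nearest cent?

With two linear requirements the optimum uses one or two foods; enumerate the corners.
sweet potato only: max(103/53, 19/5) = 3.8 servings → $2.09.
chickpeas only: max(103/65, 19/8) = 2.375 servings → $1.78.
sweet potato + chickpeas: the both-tight solution has a negative serving — not a feasible corner.
Cheapest feasible corner: $1.78.

$1.78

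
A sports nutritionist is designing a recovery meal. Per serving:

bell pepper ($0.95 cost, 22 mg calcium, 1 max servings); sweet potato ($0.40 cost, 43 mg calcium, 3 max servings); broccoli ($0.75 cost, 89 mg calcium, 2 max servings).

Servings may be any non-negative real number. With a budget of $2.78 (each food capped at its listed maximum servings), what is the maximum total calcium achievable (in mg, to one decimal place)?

308.9 mg

Calcium per dollar: broccoli 118.7, sweet potato 107.5, bell pepper 23.16.
Take 2 servings of broccoli: spends $1.50, +178.0 mg calcium (running total 178.0 mg).
Take 3 servings of sweet potato: spends $1.20, +129.0 mg calcium (running total 307.0 mg).
Take 0.08421 servings of bell pepper: spends $0.08, +1.9 mg calcium (running total 308.9 mg).
Greedy by best ratio exhausts the cost allowance optimally: 308.9 mg.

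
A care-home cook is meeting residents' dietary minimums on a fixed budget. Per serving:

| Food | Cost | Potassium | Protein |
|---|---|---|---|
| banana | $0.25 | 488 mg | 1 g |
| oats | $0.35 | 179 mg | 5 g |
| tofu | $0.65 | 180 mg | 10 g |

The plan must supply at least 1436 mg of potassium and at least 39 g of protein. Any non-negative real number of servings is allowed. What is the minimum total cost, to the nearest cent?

With two linear requirements the optimum uses one or two foods; enumerate the corners.
banana only: max(1436/488, 39/1) = 39 servings → $9.75.
oats only: max(1436/179, 39/5) = 8.022 servings → $2.81.
tofu only: max(1436/180, 39/10) = 7.978 servings → $5.19.
banana + oats with both tight: 0.08801 servings and 7.782 servings → $2.75.
banana + tofu with both tight: 1.562 servings and 3.744 servings → $2.82.
oats + tofu: the both-tight solution has a negative serving — not a feasible corner.
The minimum over all feasible corners is $2.75.

$2.75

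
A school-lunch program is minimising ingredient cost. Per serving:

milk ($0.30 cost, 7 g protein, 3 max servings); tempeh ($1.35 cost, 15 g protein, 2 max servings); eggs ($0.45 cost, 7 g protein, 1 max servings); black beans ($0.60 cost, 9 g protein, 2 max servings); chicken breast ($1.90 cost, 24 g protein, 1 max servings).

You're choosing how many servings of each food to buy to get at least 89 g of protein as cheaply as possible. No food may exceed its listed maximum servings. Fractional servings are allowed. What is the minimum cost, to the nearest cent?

Cost per g of protein: milk $0.0429, eggs $0.0643, black beans $0.0667, chicken breast $0.0792, tempeh $0.0900.
Take 3 servings of milk: +21.0 g protein for $0.90 (total $0.90, still need 68.0 g).
Take 1 serving of eggs: +7.0 g protein for $0.45 (total $1.35, still need 61.0 g).
Take 2 servings of black beans: +18.0 g protein for $1.20 (total $2.55, still need 43.0 g).
Take 1 serving of chicken breast: +24.0 g protein for $1.90 (total $4.45, still need 19.0 g).
Take 1.267 servings of tempeh: +19.0 g protein for $1.71 (total $6.16, still need 0.0 g).
Greedy by cheapest-per-g is optimal for a single linear constraint, so the minimum cost is $6.16.

$6.16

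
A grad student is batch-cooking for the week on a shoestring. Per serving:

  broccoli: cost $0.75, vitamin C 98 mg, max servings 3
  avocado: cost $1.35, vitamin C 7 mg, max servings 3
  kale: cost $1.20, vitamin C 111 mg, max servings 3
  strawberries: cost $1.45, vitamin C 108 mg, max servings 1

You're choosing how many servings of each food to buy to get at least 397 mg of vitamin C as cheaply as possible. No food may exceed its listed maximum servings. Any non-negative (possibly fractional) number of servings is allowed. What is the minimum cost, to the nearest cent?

Cost per mg of vitamin C: broccoli $0.0077, kale $0.0108, strawberries $0.0134, avocado $0.1929.
Take 3 servings of broccoli: +294.0 mg vitamin C for $2.25 (total $2.25, still need 103.0 mg).
Take 0.9279 servings of kale: +103.0 mg vitamin C for $1.11 (total $3.36, still need 0.0 mg).
Filling from the cheapest source first is optimal under one linear minimum: $3.36.

$3.36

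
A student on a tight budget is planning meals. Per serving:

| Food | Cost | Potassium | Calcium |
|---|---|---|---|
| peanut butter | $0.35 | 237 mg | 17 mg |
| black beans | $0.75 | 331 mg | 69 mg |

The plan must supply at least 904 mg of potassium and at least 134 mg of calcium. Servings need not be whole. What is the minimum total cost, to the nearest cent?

$1.73

peanut butter only: max(904/237, 134/17) = 7.882 servings → $2.76.
black beans only: max(904/331, 134/69) = 2.731 servings → $2.05.
peanut butter + black beans with both tight: 1.68 servings and 1.528 servings → $1.73.
Cheapest feasible corner: $1.73.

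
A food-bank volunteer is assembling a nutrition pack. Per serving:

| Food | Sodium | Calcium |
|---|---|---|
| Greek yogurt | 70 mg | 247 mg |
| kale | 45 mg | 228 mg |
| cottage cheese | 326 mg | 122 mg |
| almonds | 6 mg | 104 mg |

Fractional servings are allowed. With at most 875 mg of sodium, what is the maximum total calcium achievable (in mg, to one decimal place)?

15166.7 mg

Calcium per mg sodium: almonds 17.33, kale 5.067, Greek yogurt 3.529, cottage cheese 0.3742.
With no serving limits, spend the whole sodium allowance on almonds: 875 mg / 6 mg × 104 mg = 15166.7 mg.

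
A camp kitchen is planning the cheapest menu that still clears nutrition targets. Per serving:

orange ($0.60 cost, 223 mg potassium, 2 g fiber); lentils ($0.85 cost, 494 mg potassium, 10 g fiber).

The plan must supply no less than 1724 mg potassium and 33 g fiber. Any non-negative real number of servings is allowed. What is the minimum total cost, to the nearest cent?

Minimising a linear cost over {potassium ≥ 1724, fiber ≥ 33, servings ≥ 0} — the optimum is at a vertex, using one or two foods.
orange only: max(1724/223, 33/2) = 16.5 servings → $9.90.
lentils only: max(1724/494, 33/10) = 3.49 servings → $2.97.
orange + lentils with both tight: 0.7552 servings and 3.149 servings → $3.13.
So the least-cost plan costs $2.97.

$2.97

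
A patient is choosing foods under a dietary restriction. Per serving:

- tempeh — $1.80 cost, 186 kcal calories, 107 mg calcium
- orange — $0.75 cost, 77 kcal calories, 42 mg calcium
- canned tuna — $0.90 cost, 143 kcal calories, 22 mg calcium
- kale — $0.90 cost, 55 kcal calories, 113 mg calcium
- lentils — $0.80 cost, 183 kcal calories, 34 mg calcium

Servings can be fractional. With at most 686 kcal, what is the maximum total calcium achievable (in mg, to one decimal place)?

1409.4 mg

Calcium per kcal: kale 2.055, tempeh 0.5753, orange 0.5455, lentils 0.1858, canned tuna 0.1538.
With no serving limits, spend the whole calories allowance on kale: 686 kcal / 55 kcal × 113 mg = 1409.4 mg.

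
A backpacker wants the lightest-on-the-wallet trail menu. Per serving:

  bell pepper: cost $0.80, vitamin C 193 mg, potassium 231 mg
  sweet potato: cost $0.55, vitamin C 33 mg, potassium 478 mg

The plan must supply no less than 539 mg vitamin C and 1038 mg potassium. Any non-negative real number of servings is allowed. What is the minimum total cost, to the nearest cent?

bell pepper only: max(539/193, 1038/231) = 4.494 servings → $3.59.
sweet potato only: max(539/33, 1038/478) = 16.33 servings → $8.98.
bell pepper + sweet potato with both tight: 2.64 servings and 0.8959 servings → $2.60.
Cheapest feasible corner: $2.60.

$2.60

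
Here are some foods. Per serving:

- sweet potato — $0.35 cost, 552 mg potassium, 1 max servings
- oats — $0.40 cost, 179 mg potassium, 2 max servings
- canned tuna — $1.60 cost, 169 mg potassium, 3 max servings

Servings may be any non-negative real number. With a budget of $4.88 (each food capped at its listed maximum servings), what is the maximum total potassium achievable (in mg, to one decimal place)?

1304.0 mg

Potassium per dollar: sweet potato 1577, oats 447.5, canned tuna 105.6.
Take 1 serving of sweet potato: spends $0.35, +552.0 mg potassium (running total 552.0 mg).
Take 2 servings of oats: spends $0.80, +358.0 mg potassium (running total 910.0 mg).
Take 2.331 servings of canned tuna: spends $3.73, +394.0 mg potassium (running total 1304.0 mg).
Greedy by best ratio exhausts the cost allowance optimally: 1304.0 mg.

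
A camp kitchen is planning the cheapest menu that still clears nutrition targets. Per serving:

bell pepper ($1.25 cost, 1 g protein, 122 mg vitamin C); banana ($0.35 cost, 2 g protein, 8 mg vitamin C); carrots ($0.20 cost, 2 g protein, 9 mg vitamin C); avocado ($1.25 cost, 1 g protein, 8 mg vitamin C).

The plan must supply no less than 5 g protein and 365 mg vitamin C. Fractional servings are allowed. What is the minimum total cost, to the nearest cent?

Two binding constraints pin down two serving amounts, so the optimal mix uses at most two foods. The candidates are each food alone (scaled to the tighter of protein/vitamin C) and each pair with both constraints tight.
bell pepper only: max(5/1, 365/122) = 5 servings → $6.25.
banana only: max(5/2, 365/8) = 45.62 servings → $15.97.
carrots only: max(5/2, 365/9) = 40.56 servings → $8.11.
avocado only: max(5/1, 365/8) = 45.62 servings → $57.03.
bell pepper + banana with both tight: 2.924 servings and 1.038 servings → $4.02.
bell pepper + carrots with both tight: 2.915 servings and 1.043 servings → $3.85.
bell pepper + avocado with both tight: 2.851 servings and 2.149 servings → $6.25.
banana + carrots with both targets exact would need a negative amount; discard.
banana + avocado: the both-tight solution has a negative serving — not a feasible corner.
carrots + avocado with both targets exact would need a negative amount; discard.
The minimum over all feasible corners is $3.85.

$3.85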